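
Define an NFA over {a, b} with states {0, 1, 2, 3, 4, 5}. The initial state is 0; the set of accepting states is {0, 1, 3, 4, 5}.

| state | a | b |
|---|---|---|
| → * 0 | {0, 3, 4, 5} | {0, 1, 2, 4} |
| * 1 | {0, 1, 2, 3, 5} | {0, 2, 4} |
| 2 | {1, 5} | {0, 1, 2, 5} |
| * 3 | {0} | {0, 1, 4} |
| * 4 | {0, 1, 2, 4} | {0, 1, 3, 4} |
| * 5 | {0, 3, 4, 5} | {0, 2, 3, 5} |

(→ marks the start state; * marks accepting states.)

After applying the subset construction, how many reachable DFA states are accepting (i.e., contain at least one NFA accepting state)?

4

Start state of the DFA: {0}.
{0} --a--> {0, 3, 4, 5}  [new]
{0} --b--> {0, 1, 2, 4}  [new]
{0, 3, 4, 5} --a--> {0, 1, 2, 3, 4, 5}  [new]
{0, 3, 4, 5} --b--> {0, 1, 2, 3, 4, 5}  [seen]
{0, 1, 2, 4} --a--> {0, 1, 2, 3, 4, 5}  [seen]
{0, 1, 2, 4} --b--> {0, 1, 2, 3, 4, 5}  [seen]
{0, 1, 2, 3, 4, 5} --a--> {0, 1, 2, 3, 4, 5}  [seen]
{0, 1, 2, 3, 4, 5} --b--> {0, 1, 2, 3, 4, 5}  [seen]
Reachable DFA states: {0}, {0, 3, 4, 5}, {0, 1, 2, 4}, {0, 1, 2, 3, 4, 5}.
Accepting DFA states (contain an NFA accepting state): {0}, {0, 3, 4, 5}, {0, 1, 2, 4}, {0, 1, 2, 3, 4, 5}.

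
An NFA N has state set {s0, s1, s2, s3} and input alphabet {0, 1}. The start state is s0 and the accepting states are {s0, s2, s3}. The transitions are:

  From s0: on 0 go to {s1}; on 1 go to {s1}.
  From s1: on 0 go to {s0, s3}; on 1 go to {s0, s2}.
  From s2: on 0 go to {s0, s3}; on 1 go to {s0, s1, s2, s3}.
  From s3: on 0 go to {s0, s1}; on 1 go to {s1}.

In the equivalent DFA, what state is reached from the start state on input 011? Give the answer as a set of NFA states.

Start: {s0}.
δ(s0,0) = {s1}.
Union: {s1}.
After 0: {s1}.
δ(s1,1) = {s0, s2}.
Union: {s0, s2}.
After 1: {s0, s2}.
δ(s0,1) = {s1}; δ(s2,1) = {s0, s1, s2, s3}.
Union: {s0, s1, s2, s3}.
After 1: {s0, s1, s2, s3}.

{s0, s1, s2, s3}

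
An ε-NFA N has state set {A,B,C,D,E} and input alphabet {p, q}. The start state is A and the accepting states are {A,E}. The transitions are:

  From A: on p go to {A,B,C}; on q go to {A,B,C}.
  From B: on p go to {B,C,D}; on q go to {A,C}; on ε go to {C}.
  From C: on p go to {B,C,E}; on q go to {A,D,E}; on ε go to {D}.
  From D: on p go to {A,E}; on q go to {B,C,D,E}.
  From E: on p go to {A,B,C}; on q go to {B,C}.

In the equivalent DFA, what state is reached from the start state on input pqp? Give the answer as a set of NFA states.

Start: {A}.
δ(A,p) = {A,B,C}.
Union: {A,B,C}.
ε-closure gives {A,B,C,D}.
After p: {A,B,C,D}.
δ(A,q) = {A,B,C}; δ(B,q) = {A,C}; δ(C,q) = {A,D,E}; δ(D,q) = {B,C,D,E}.
Union: {A,B,C,D,E}.
After q: {A,B,C,D,E}.
δ(A,p) = {A,B,C}; δ(B,p) = {B,C,D}; δ(C,p) = {B,C,E}; δ(D,p) = {A,E}; δ(E,p) = {A,B,C}.
Union: {A,B,C,D,E}.
After p: {A,B,C,D,E}.

{A,B,C,D,E}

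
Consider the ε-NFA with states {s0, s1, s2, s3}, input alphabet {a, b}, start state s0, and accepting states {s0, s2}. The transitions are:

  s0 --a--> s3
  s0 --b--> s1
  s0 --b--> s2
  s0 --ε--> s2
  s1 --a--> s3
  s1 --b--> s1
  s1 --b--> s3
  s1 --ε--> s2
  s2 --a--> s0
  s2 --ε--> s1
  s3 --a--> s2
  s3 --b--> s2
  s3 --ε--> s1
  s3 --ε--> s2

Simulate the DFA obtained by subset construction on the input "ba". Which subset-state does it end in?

Start: {s0, s1, s2}.
δ(s0,b) = {s1, s2}; δ(s1,b) = {s1, s3}; δ(s2,b) = ∅.
Union: {s1, s2, s3}.
After b: {s1, s2, s3}.
δ(s1,a) = {s3}; δ(s2,a) = {s0}; δ(s3,a) = {s2}.
Union: {s0, s2, s3}.
ε-closure gives {s0, s1, s2, s3}.
After a: {s0, s1, s2, s3}.

{s0, s1, s2, s3}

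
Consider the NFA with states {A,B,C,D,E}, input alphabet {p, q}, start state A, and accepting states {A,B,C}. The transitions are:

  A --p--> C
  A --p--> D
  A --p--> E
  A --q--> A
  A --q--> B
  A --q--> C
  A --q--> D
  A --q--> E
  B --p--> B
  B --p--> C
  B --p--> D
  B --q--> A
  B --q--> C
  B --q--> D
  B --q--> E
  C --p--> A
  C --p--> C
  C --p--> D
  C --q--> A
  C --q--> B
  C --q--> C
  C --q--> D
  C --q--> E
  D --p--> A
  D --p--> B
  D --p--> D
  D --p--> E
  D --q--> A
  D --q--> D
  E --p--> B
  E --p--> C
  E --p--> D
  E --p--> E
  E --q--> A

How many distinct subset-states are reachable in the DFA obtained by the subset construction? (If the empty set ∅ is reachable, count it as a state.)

Start state of the DFA: {A}.
{A} --p--> {C,D,E}  [new]
{A} --q--> {A,B,C,D,E}  [new]
{C,D,E} --p--> {A,B,C,D,E}  [seen]
{C,D,E} --q--> {A,B,C,D,E}  [seen]
{A,B,C,D,E} --p--> {A,B,C,D,E}  [seen]
{A,B,C,D,E} --q--> {A,B,C,D,E}  [seen]
Reachable DFA states: {A}, {C,D,E}, {A,B,C,D,E}.

3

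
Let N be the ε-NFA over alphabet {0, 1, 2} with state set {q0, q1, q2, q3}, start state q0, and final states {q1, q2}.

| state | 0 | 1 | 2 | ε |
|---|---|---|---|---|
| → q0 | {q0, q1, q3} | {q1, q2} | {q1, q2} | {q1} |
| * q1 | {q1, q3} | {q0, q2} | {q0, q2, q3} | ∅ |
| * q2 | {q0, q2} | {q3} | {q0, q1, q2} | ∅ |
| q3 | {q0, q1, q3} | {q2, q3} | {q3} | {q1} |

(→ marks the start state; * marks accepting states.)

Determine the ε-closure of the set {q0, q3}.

{q0, q1, q3}

Begin with {q0, q3}.
q0 →ε {q1}; add q1.
ε-closure = {q0, q1, q3}.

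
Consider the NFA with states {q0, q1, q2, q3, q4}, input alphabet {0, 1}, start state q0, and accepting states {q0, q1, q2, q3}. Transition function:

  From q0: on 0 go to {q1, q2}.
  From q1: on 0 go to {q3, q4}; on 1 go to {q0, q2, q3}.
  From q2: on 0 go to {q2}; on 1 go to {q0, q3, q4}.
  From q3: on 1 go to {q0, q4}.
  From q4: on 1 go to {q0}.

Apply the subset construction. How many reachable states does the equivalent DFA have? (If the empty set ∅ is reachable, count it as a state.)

Start state of the DFA: {q0}.
{q0} --0--> {q1, q2}  [new]
{q0} --1--> ∅  [new]
{q1, q2} --0--> {q2, q3, q4}  [new]
{q1, q2} --1--> {q0, q2, q3, q4}  [new]
∅ --0--> ∅  [seen]
∅ --1--> ∅  [seen]
{q2, q3, q4} --0--> {q2}  [new]
{q2, q3, q4} --1--> {q0, q3, q4}  [new]
{q0, q2, q3, q4} --0--> {q1, q2}  [seen]
{q0, q2, q3, q4} --1--> {q0, q3, q4}  [seen]
{q2} --0--> {q2}  [seen]
{q2} --1--> {q0, q3, q4}  [seen]
{q0, q3, q4} --0--> {q1, q2}  [seen]
{q0, q3, q4} --1--> {q0, q4}  [new]
{q0, q4} --0--> {q1, q2}  [seen]
{q0, q4} --1--> {q0}  [seen]
Reachable DFA states: {q0}, {q1, q2}, ∅, {q2, q3, q4}, {q0, q2, q3, q4}, {q2}, {q0, q3, q4}, {q0, q4}.

8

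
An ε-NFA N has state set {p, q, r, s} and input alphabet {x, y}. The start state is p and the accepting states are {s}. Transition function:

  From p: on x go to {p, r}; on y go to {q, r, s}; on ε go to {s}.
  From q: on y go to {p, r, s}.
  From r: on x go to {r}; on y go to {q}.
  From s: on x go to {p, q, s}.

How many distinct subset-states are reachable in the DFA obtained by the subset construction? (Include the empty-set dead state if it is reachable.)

3

Start state of the DFA: {p, s} (ε-closure of the NFA start).
{p, s} --x--> {p, q, r, s}  [new]
{p, s} --y--> {q, r, s}  [new]
{p, q, r, s} --x--> {p, q, r, s}  [seen]
{p, q, r, s} --y--> {p, q, r, s}  [seen]
{q, r, s} --x--> {p, q, r, s}  [seen]
{q, r, s} --y--> {p, q, r, s}  [seen]
Reachable DFA states: {p, s}, {p, q, r, s}, {q, r, s}.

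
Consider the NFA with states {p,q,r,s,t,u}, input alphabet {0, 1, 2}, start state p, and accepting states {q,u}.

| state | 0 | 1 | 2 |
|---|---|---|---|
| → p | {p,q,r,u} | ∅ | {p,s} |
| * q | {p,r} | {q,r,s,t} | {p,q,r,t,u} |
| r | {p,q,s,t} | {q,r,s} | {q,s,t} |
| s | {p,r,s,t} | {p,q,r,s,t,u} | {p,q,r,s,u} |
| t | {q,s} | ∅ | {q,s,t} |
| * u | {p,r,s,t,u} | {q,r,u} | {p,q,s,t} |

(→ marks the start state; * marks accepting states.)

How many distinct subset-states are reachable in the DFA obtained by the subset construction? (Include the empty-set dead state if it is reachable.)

Start state of the DFA: {p}.
{p} --0--> {p,q,r,u}  [new]
{p} --1--> ∅  [new]
{p} --2--> {p,s}  [new]
{p,q,r,u} --0--> {p,q,r,s,t,u}  [new]
{p,q,r,u} --1--> {q,r,s,t,u}  [new]
{p,q,r,u} --2--> {p,q,r,s,t,u}  [seen]
∅ --0--> ∅  [seen]
∅ --1--> ∅  [seen]
∅ --2--> ∅  [seen]
{p,s} --0--> {p,q,r,s,t,u}  [seen]
{p,s} --1--> {p,q,r,s,t,u}  [seen]
{p,s} --2--> {p,q,r,s,u}  [new]
{p,q,r,s,t,u} --0--> {p,q,r,s,t,u}  [seen]
{p,q,r,s,t,u} --1--> {p,q,r,s,t,u}  [seen]
{p,q,r,s,t,u} --2--> {p,q,r,s,t,u}  [seen]
{q,r,s,t,u} --0--> {p,q,r,s,t,u}  [seen]
{q,r,s,t,u} --1--> {p,q,r,s,t,u}  [seen]
{q,r,s,t,u} --2--> {p,q,r,s,t,u}  [seen]
{p,q,r,s,u} --0--> {p,q,r,s,t,u}  [seen]
{p,q,r,s,u} --1--> {p,q,r,s,t,u}  [seen]
{p,q,r,s,u} --2--> {p,q,r,s,t,u}  [seen]
Reachable DFA states: {p}, {p,q,r,u}, ∅, {p,s}, {p,q,r,s,t,u}, {q,r,s,t,u}, {p,q,r,s,u}.

7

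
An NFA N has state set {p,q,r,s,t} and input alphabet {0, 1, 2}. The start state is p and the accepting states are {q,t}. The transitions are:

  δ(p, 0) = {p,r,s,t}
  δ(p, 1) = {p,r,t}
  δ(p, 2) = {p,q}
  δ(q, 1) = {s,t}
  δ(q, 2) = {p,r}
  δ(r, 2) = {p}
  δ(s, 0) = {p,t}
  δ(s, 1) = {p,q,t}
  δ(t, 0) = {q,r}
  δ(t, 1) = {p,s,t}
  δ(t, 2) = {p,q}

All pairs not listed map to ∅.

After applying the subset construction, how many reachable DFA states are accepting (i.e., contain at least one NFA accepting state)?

5

Start state of the DFA: {p}.
{p} --0--> {p,r,s,t}  [new]
{p} --1--> {p,r,t}  [new]
{p} --2--> {p,q}  [new]
{p,r,s,t} --0--> {p,q,r,s,t}  [new]
{p,r,s,t} --1--> {p,q,r,s,t}  [seen]
{p,r,s,t} --2--> {p,q}  [seen]
{p,r,t} --0--> {p,q,r,s,t}  [seen]
{p,r,t} --1--> {p,r,s,t}  [seen]
{p,r,t} --2--> {p,q}  [seen]
{p,q} --0--> {p,r,s,t}  [seen]
{p,q} --1--> {p,r,s,t}  [seen]
{p,q} --2--> {p,q,r}  [new]
{p,q,r,s,t} --0--> {p,q,r,s,t}  [seen]
{p,q,r,s,t} --1--> {p,q,r,s,t}  [seen]
{p,q,r,s,t} --2--> {p,q,r}  [seen]
{p,q,r} --0--> {p,r,s,t}  [seen]
{p,q,r} --1--> {p,r,s,t}  [seen]
{p,q,r} --2--> {p,q,r}  [seen]
Reachable DFA states: {p}, {p,r,s,t}, {p,r,t}, {p,q}, {p,q,r,s,t}, {p,q,r}.
Accepting DFA states (contain an NFA accepting state): {p,r,s,t}, {p,r,t}, {p,q}, {p,q,r,s,t}, {p,q,r}.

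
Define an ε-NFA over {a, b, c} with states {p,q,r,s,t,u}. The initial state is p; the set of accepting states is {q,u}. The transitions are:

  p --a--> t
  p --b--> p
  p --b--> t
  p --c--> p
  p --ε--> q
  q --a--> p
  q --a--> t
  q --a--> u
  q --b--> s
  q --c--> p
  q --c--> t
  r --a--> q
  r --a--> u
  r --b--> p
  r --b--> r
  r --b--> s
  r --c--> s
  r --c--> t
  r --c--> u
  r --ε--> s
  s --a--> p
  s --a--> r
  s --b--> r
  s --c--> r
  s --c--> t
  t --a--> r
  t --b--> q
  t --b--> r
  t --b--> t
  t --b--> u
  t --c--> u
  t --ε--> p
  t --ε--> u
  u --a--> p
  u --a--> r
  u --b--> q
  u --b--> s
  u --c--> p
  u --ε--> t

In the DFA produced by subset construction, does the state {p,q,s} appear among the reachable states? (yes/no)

Start state of the DFA: {p,q} (ε-closure of the NFA start).
{p,q} --a--> {p,q,t,u}  [new]
{p,q} --b--> {p,q,s,t,u}  [new]
{p,q} --c--> {p,q,t,u}  [seen]
{p,q,t,u} --a--> {p,q,r,s,t,u}  [new]
{p,q,t,u} --b--> {p,q,r,s,t,u}  [seen]
{p,q,t,u} --c--> {p,q,t,u}  [seen]
{p,q,s,t,u} --a--> {p,q,r,s,t,u}  [seen]
{p,q,s,t,u} --b--> {p,q,r,s,t,u}  [seen]
{p,q,s,t,u} --c--> {p,q,r,s,t,u}  [seen]
{p,q,r,s,t,u} --a--> {p,q,r,s,t,u}  [seen]
{p,q,r,s,t,u} --b--> {p,q,r,s,t,u}  [seen]
{p,q,r,s,t,u} --c--> {p,q,r,s,t,u}  [seen]
Reachable DFA states: {p,q}, {p,q,t,u}, {p,q,s,t,u}, {p,q,r,s,t,u}.
{p,q,s} is not among them.

no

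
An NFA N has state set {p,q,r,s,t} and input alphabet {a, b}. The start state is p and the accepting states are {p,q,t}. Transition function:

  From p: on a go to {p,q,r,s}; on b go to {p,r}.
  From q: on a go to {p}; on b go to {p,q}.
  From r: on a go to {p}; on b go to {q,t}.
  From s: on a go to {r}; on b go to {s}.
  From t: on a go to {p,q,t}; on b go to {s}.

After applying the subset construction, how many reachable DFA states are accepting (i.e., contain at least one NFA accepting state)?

5

Start state of the DFA: {p}.
{p} --a--> {p,q,r,s}  [new]
{p} --b--> {p,r}  [new]
{p,q,r,s} --a--> {p,q,r,s}  [seen]
{p,q,r,s} --b--> {p,q,r,s,t}  [new]
{p,r} --a--> {p,q,r,s}  [seen]
{p,r} --b--> {p,q,r,t}  [new]
{p,q,r,s,t} --a--> {p,q,r,s,t}  [seen]
{p,q,r,s,t} --b--> {p,q,r,s,t}  [seen]
{p,q,r,t} --a--> {p,q,r,s,t}  [seen]
{p,q,r,t} --b--> {p,q,r,s,t}  [seen]
Reachable DFA states: {p}, {p,q,r,s}, {p,r}, {p,q,r,s,t}, {p,q,r,t}.
Accepting DFA states (contain an NFA accepting state): {p}, {p,q,r,s}, {p,r}, {p,q,r,s,t}, {p,q,r,t}.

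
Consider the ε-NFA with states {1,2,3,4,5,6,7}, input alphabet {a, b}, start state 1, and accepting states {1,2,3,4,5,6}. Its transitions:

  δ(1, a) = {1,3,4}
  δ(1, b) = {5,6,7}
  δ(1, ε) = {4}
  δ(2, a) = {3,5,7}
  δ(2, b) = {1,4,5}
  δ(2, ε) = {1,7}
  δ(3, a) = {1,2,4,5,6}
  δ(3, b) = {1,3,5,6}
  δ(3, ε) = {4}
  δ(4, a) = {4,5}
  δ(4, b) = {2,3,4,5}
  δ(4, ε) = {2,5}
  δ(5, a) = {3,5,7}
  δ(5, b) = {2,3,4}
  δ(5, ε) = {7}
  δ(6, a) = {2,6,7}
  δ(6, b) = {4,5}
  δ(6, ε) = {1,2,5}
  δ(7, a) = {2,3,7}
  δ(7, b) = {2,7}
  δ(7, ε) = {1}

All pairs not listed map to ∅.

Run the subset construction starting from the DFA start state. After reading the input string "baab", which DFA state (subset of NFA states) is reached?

Start: {1,2,4,5,7}.
δ(1,b) = {5,6,7}; δ(2,b) = {1,4,5}; δ(4,b) = {2,3,4,5}; δ(5,b) = {2,3,4}; δ(7,b) = {2,7}.
Union: {1,2,3,4,5,6,7}.
After b: {1,2,3,4,5,6,7}.
δ(1,a) = {1,3,4}; δ(2,a) = {3,5,7}; δ(3,a) = {1,2,4,5,6}; δ(4,a) = {4,5}; δ(5,a) = {3,5,7}; δ(6,a) = {2,6,7}; δ(7,a) = {2,3,7}.
Union: {1,2,3,4,5,6,7}.
After a: {1,2,3,4,5,6,7}.
δ(1,a) = {1,3,4}; δ(2,a) = {3,5,7}; δ(3,a) = {1,2,4,5,6}; δ(4,a) = {4,5}; δ(5,a) = {3,5,7}; δ(6,a) = {2,6,7}; δ(7,a) = {2,3,7}.
Union: {1,2,3,4,5,6,7}.
After a: {1,2,3,4,5,6,7}.
δ(1,b) = {5,6,7}; δ(2,b) = {1,4,5}; δ(3,b) = {1,3,5,6}; δ(4,b) = {2,3,4,5}; δ(5,b) = {2,3,4}; δ(6,b) = {4,5}; δ(7,b) = {2,7}.
Union: {1,2,3,4,5,6,7}.
After b: {1,2,3,4,5,6,7}.

{1,2,3,4,5,6,7}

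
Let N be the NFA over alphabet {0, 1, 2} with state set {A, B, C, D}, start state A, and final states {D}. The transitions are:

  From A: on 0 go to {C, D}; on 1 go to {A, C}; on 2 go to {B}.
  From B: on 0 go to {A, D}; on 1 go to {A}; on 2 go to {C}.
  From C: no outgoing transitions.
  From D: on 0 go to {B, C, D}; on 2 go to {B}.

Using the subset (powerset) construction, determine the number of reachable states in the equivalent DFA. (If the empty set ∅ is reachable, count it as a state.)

Start state of the DFA: {A}.
{A} --0--> {C, D}  [new]
{A} --1--> {A, C}  [new]
{A} --2--> {B}  [new]
{C, D} --0--> {B, C, D}  [new]
{C, D} --1--> ∅  [new]
{C, D} --2--> {B}  [seen]
{A, C} --0--> {C, D}  [seen]
{A, C} --1--> {A, C}  [seen]
{A, C} --2--> {B}  [seen]
{B} --0--> {A, D}  [new]
{B} --1--> {A}  [seen]
{B} --2--> {C}  [new]
{B, C, D} --0--> {A, B, C, D}  [new]
{B, C, D} --1--> {A}  [seen]
{B, C, D} --2--> {B, C}  [new]
∅ --0--> ∅  [seen]
∅ --1--> ∅  [seen]
∅ --2--> ∅  [seen]
{A, D} --0--> {B, C, D}  [seen]
{A, D} --1--> {A, C}  [seen]
{A, D} --2--> {B}  [seen]
{C} --0--> ∅  [seen]
{C} --1--> ∅  [seen]
{C} --2--> ∅  [seen]
{A, B, C, D} --0--> {A, B, C, D}  [seen]
{A, B, C, D} --1--> {A, C}  [seen]
{A, B, C, D} --2--> {B, C}  [seen]
{B, C} --0--> {A, D}  [seen]
{B, C} --1--> {A}  [seen]
{B, C} --2--> {C}  [seen]
Reachable DFA states: {A}, {C, D}, {A, C}, {B}, {B, C, D}, ∅, {A, D}, {C}, {A, B, C, D}, {B, C}.

10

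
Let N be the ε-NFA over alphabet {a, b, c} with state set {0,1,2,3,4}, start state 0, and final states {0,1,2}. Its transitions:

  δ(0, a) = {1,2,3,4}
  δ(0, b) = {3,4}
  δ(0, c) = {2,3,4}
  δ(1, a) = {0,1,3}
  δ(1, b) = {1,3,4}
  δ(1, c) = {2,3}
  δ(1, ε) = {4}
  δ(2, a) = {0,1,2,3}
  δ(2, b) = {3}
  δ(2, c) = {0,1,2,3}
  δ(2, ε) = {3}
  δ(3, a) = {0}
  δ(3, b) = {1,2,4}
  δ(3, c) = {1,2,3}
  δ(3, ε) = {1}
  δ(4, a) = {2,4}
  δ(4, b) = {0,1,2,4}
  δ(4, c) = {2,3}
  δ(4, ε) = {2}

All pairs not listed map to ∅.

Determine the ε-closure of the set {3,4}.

Begin with {3,4}.
3 →ε {1}; add 1.
4 →ε {2}; add 2.
ε-closure = {1,2,3,4}.

{1,2,3,4}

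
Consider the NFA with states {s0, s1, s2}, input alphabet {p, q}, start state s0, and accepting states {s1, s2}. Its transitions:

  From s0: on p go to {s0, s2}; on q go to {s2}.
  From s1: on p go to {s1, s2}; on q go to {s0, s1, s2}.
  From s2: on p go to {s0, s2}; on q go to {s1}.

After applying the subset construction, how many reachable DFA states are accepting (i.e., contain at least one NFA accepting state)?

Start state of the DFA: {s0}.
{s0} --p--> {s0, s2}  [new]
{s0} --q--> {s2}  [new]
{s0, s2} --p--> {s0, s2}  [seen]
{s0, s2} --q--> {s1, s2}  [new]
{s2} --p--> {s0, s2}  [seen]
{s2} --q--> {s1}  [new]
{s1, s2} --p--> {s0, s1, s2}  [new]
{s1, s2} --q--> {s0, s1, s2}  [seen]
{s1} --p--> {s1, s2}  [seen]
{s1} --q--> {s0, s1, s2}  [seen]
{s0, s1, s2} --p--> {s0, s1, s2}  [seen]
{s0, s1, s2} --q--> {s0, s1, s2}  [seen]
Reachable DFA states: {s0}, {s0, s2}, {s2}, {s1, s2}, {s1}, {s0, s1, s2}.
Accepting DFA states (contain an NFA accepting state): {s0, s2}, {s2}, {s1, s2}, {s1}, {s0, s1, s2}.

5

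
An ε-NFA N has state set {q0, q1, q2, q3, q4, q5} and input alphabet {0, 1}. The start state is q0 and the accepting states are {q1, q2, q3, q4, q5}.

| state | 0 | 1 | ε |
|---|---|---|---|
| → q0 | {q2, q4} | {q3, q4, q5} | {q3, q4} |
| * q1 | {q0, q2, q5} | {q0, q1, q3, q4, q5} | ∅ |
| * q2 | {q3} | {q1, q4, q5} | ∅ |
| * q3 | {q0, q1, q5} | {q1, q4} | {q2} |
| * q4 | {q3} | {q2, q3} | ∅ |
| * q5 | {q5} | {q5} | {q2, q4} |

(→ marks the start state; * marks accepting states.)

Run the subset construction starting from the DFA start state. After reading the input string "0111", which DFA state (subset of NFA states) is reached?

{q0, q1, q2, q3, q4, q5}

Start: {q0, q2, q3, q4}.
δ(q0,0) = {q2, q4}; δ(q2,0) = {q3}; δ(q3,0) = {q0, q1, q5}; δ(q4,0) = {q3}.
Union: {q0, q1, q2, q3, q4, q5}.
After 0: {q0, q1, q2, q3, q4, q5}.
δ(q0,1) = {q3, q4, q5}; δ(q1,1) = {q0, q1, q3, q4, q5}; δ(q2,1) = {q1, q4, q5}; δ(q3,1) = {q1, q4}; δ(q4,1) = {q2, q3}; δ(q5,1) = {q5}.
Union: {q0, q1, q2, q3, q4, q5}.
After 1: {q0, q1, q2, q3, q4, q5}.
δ(q0,1) = {q3, q4, q5}; δ(q1,1) = {q0, q1, q3, q4, q5}; δ(q2,1) = {q1, q4, q5}; δ(q3,1) = {q1, q4}; δ(q4,1) = {q2, q3}; δ(q5,1) = {q5}.
Union: {q0, q1, q2, q3, q4, q5}.
After 1: {q0, q1, q2, q3, q4, q5}.
δ(q0,1) = {q3, q4, q5}; δ(q1,1) = {q0, q1, q3, q4, q5}; δ(q2,1) = {q1, q4, q5}; δ(q3,1) = {q1, q4}; δ(q4,1) = {q2, q3}; δ(q5,1) = {q5}.
Union: {q0, q1, q2, q3, q4, q5}.
After 1: {q0, q1, q2, q3, q4, q5}.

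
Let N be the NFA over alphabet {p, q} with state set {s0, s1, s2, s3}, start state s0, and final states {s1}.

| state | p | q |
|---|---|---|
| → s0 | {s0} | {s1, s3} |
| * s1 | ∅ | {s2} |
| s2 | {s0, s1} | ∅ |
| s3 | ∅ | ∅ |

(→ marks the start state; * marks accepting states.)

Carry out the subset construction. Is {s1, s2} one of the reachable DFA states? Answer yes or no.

no

Start state of the DFA: {s0}.
{s0} --p--> {s0}  [seen]
{s0} --q--> {s1, s3}  [new]
{s1, s3} --p--> ∅  [new]
{s1, s3} --q--> {s2}  [new]
∅ --p--> ∅  [seen]
∅ --q--> ∅  [seen]
{s2} --p--> {s0, s1}  [new]
{s2} --q--> ∅  [seen]
{s0, s1} --p--> {s0}  [seen]
{s0, s1} --q--> {s1, s2, s3}  [new]
{s1, s2, s3} --p--> {s0, s1}  [seen]
{s1, s2, s3} --q--> {s2}  [seen]
Reachable DFA states: {s0}, {s1, s3}, ∅, {s2}, {s0, s1}, {s1, s2, s3}.
{s1, s2} is not among them.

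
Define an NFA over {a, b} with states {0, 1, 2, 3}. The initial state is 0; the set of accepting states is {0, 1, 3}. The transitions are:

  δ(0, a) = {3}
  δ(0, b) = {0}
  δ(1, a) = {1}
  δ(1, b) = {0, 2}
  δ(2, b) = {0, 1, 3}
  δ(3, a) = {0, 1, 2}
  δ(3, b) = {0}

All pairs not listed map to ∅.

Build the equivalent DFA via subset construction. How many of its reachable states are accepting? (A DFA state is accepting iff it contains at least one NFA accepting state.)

Start state of the DFA: {0}.
{0} --a--> {3}  [new]
{0} --b--> {0}  [seen]
{3} --a--> {0, 1, 2}  [new]
{3} --b--> {0}  [seen]
{0, 1, 2} --a--> {1, 3}  [new]
{0, 1, 2} --b--> {0, 1, 2, 3}  [new]
{1, 3} --a--> {0, 1, 2}  [seen]
{1, 3} --b--> {0, 2}  [new]
{0, 1, 2, 3} --a--> {0, 1, 2, 3}  [seen]
{0, 1, 2, 3} --b--> {0, 1, 2, 3}  [seen]
{0, 2} --a--> {3}  [seen]
{0, 2} --b--> {0, 1, 3}  [new]
{0, 1, 3} --a--> {0, 1, 2, 3}  [seen]
{0, 1, 3} --b--> {0, 2}  [seen]
Reachable DFA states: {0}, {3}, {0, 1, 2}, {1, 3}, {0, 1, 2, 3}, {0, 2}, {0, 1, 3}.
Accepting DFA states (contain an NFA accepting state): {0}, {3}, {0, 1, 2}, {1, 3}, {0, 1, 2, 3}, {0, 2}, {0, 1, 3}.

7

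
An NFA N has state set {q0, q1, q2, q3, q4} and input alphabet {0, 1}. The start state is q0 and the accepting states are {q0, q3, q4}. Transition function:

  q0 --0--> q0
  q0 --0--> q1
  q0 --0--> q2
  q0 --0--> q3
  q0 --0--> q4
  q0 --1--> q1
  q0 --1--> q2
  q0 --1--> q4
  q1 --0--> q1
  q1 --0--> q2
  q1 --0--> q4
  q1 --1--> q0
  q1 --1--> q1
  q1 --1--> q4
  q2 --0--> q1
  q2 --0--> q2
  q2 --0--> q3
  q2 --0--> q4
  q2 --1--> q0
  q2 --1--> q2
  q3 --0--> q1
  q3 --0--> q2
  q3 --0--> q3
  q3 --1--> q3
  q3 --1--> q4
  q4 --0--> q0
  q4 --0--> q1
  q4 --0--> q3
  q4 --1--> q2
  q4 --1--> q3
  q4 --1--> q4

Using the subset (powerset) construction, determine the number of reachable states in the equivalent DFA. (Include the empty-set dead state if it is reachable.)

Start state of the DFA: {q0}.
{q0} --0--> {q0, q1, q2, q3, q4}  [new]
{q0} --1--> {q1, q2, q4}  [new]
{q0, q1, q2, q3, q4} --0--> {q0, q1, q2, q3, q4}  [seen]
{q0, q1, q2, q3, q4} --1--> {q0, q1, q2, q3, q4}  [seen]
{q1, q2, q4} --0--> {q0, q1, q2, q3, q4}  [seen]
{q1, q2, q4} --1--> {q0, q1, q2, q3, q4}  [seen]
Reachable DFA states: {q0}, {q0, q1, q2, q3, q4}, {q1, q2, q4}.

3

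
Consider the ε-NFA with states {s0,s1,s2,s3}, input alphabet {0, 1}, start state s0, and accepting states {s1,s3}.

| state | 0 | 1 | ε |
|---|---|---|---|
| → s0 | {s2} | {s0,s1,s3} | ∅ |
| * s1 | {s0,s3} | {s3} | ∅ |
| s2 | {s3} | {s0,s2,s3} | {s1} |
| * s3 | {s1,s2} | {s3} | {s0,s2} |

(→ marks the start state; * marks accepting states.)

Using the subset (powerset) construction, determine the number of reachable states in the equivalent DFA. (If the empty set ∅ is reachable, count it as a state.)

Start state of the DFA: {s0} (ε-closure of the NFA start).
{s0} --0--> {s1,s2}  [new]
{s0} --1--> {s0,s1,s2,s3}  [new]
{s1,s2} --0--> {s0,s1,s2,s3}  [seen]
{s1,s2} --1--> {s0,s1,s2,s3}  [seen]
{s0,s1,s2,s3} --0--> {s0,s1,s2,s3}  [seen]
{s0,s1,s2,s3} --1--> {s0,s1,s2,s3}  [seen]
Reachable DFA states: {s0}, {s1,s2}, {s0,s1,s2,s3}.

3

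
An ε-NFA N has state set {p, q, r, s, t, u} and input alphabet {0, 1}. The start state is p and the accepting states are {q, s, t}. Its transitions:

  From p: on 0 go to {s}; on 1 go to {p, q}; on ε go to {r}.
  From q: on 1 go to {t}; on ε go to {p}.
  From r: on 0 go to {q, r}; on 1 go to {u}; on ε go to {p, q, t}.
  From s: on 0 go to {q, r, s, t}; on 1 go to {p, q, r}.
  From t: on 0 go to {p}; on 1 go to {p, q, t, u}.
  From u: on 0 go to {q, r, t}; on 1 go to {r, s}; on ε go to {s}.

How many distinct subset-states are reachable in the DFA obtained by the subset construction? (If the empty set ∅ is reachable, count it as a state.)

3

Start state of the DFA: {p, q, r, t} (ε-closure of the NFA start).
{p, q, r, t} --0--> {p, q, r, s, t}  [new]
{p, q, r, t} --1--> {p, q, r, s, t, u}  [new]
{p, q, r, s, t} --0--> {p, q, r, s, t}  [seen]
{p, q, r, s, t} --1--> {p, q, r, s, t, u}  [seen]
{p, q, r, s, t, u} --0--> {p, q, r, s, t}  [seen]
{p, q, r, s, t, u} --1--> {p, q, r, s, t, u}  [seen]
Reachable DFA states: {p, q, r, t}, {p, q, r, s, t}, {p, q, r, s, t, u}.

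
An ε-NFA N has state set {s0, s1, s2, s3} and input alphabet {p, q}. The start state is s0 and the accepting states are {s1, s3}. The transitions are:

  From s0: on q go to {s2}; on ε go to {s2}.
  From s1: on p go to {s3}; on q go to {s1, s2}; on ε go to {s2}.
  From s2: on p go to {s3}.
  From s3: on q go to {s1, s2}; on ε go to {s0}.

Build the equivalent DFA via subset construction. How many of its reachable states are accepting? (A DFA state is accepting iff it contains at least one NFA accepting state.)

Start state of the DFA: {s0, s2} (ε-closure of the NFA start).
{s0, s2} --p--> {s0, s2, s3}  [new]
{s0, s2} --q--> {s2}  [new]
{s0, s2, s3} --p--> {s0, s2, s3}  [seen]
{s0, s2, s3} --q--> {s1, s2}  [new]
{s2} --p--> {s0, s2, s3}  [seen]
{s2} --q--> ∅  [new]
{s1, s2} --p--> {s0, s2, s3}  [seen]
{s1, s2} --q--> {s1, s2}  [seen]
∅ --p--> ∅  [seen]
∅ --q--> ∅  [seen]
Reachable DFA states: {s0, s2}, {s0, s2, s3}, {s2}, {s1, s2}, ∅.
Accepting DFA states (contain an NFA accepting state): {s0, s2, s3}, {s1, s2}.

2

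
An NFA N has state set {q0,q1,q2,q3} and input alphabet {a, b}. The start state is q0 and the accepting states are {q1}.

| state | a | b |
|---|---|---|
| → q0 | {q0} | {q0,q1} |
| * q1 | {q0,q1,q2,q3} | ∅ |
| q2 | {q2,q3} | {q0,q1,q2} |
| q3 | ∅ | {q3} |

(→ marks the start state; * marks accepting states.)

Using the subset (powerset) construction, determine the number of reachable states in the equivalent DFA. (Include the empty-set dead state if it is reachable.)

3

Start state of the DFA: {q0}.
{q0} --a--> {q0}  [seen]
{q0} --b--> {q0,q1}  [new]
{q0,q1} --a--> {q0,q1,q2,q3}  [new]
{q0,q1} --b--> {q0,q1}  [seen]
{q0,q1,q2,q3} --a--> {q0,q1,q2,q3}  [seen]
{q0,q1,q2,q3} --b--> {q0,q1,q2,q3}  [seen]
Reachable DFA states: {q0}, {q0,q1}, {q0,q1,q2,q3}.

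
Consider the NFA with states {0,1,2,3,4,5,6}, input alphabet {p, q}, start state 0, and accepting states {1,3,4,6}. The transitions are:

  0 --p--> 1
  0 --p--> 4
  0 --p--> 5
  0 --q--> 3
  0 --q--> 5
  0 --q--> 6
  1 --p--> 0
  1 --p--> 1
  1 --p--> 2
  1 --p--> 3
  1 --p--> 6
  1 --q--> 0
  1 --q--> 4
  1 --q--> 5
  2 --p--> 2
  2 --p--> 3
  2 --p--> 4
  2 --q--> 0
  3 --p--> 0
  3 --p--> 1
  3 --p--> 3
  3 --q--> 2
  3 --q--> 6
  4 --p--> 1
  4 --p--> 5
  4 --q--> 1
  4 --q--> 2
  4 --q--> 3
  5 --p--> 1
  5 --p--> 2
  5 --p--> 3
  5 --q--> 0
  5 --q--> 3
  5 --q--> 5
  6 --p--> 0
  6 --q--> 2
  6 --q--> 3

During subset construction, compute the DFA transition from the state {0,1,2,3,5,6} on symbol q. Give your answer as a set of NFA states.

δ(0,q) = {3,5,6}; δ(1,q) = {0,4,5}; δ(2,q) = {0}; δ(3,q) = {2,6}; δ(5,q) = {0,3,5}; δ(6,q) = {2,3}.
Union: {0,2,3,4,5,6}.

{0,2,3,4,5,6}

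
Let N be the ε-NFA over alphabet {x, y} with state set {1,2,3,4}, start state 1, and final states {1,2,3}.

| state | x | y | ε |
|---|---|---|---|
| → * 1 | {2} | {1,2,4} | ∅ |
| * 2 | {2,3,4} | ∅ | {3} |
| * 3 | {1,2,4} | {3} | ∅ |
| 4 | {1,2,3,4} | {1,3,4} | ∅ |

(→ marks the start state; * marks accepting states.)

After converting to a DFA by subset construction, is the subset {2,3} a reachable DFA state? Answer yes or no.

yes

Start state of the DFA: {1} (ε-closure of the NFA start).
{1} --x--> {2,3}  [new]
{1} --y--> {1,2,3,4}  [new]
{2,3} --x--> {1,2,3,4}  [seen]
{2,3} --y--> {3}  [new]
{1,2,3,4} --x--> {1,2,3,4}  [seen]
{1,2,3,4} --y--> {1,2,3,4}  [seen]
{3} --x--> {1,2,3,4}  [seen]
{3} --y--> {3}  [seen]
Reachable DFA states: {1}, {2,3}, {1,2,3,4}, {3}.
{2,3} is among them.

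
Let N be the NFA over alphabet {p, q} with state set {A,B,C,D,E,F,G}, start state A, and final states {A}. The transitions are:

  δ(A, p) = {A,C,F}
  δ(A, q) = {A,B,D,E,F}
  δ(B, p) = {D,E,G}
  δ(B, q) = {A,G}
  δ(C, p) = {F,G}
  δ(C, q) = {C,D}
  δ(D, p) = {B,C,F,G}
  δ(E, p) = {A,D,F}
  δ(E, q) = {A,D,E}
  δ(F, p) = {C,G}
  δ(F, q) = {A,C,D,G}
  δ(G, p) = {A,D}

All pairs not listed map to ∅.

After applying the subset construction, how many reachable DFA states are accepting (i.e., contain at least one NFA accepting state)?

Start state of the DFA: {A}.
{A} --p--> {A,C,F}  [new]
{A} --q--> {A,B,D,E,F}  [new]
{A,C,F} --p--> {A,C,F,G}  [new]
{A,C,F} --q--> {A,B,C,D,E,F,G}  [new]
{A,B,D,E,F} --p--> {A,B,C,D,E,F,G}  [seen]
{A,B,D,E,F} --q--> {A,B,C,D,E,F,G}  [seen]
{A,C,F,G} --p--> {A,C,D,F,G}  [new]
{A,C,F,G} --q--> {A,B,C,D,E,F,G}  [seen]
{A,B,C,D,E,F,G} --p--> {A,B,C,D,E,F,G}  [seen]
{A,B,C,D,E,F,G} --q--> {A,B,C,D,E,F,G}  [seen]
{A,C,D,F,G} --p--> {A,B,C,D,F,G}  [new]
{A,C,D,F,G} --q--> {A,B,C,D,E,F,G}  [seen]
{A,B,C,D,F,G} --p--> {A,B,C,D,E,F,G}  [seen]
{A,B,C,D,F,G} --q--> {A,B,C,D,E,F,G}  [seen]
Reachable DFA states: {A}, {A,C,F}, {A,B,D,E,F}, {A,C,F,G}, {A,B,C,D,E,F,G}, {A,C,D,F,G}, {A,B,C,D,F,G}.
Accepting DFA states (contain an NFA accepting state): {A}, {A,C,F}, {A,B,D,E,F}, {A,C,F,G}, {A,B,C,D,E,F,G}, {A,C,D,F,G}, {A,B,C,D,F,G}.

7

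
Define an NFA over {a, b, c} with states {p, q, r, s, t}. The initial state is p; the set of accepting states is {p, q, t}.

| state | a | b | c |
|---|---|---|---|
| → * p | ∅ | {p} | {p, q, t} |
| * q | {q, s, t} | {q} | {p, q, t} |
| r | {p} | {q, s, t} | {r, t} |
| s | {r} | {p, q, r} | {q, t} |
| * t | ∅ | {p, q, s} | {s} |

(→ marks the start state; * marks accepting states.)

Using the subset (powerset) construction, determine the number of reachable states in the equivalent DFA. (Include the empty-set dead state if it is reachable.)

11

Start state of the DFA: {p}.
{p} --a--> ∅  [new]
{p} --b--> {p}  [seen]
{p} --c--> {p, q, t}  [new]
∅ --a--> ∅  [seen]
∅ --b--> ∅  [seen]
∅ --c--> ∅  [seen]
{p, q, t} --a--> {q, s, t}  [new]
{p, q, t} --b--> {p, q, s}  [new]
{p, q, t} --c--> {p, q, s, t}  [new]
{q, s, t} --a--> {q, r, s, t}  [new]
{q, s, t} --b--> {p, q, r, s}  [new]
{q, s, t} --c--> {p, q, s, t}  [seen]
{p, q, s} --a--> {q, r, s, t}  [seen]
{p, q, s} --b--> {p, q, r}  [new]
{p, q, s} --c--> {p, q, t}  [seen]
{p, q, s, t} --a--> {q, r, s, t}  [seen]
{p, q, s, t} --b--> {p, q, r, s}  [seen]
{p, q, s, t} --c--> {p, q, s, t}  [seen]
{q, r, s, t} --a--> {p, q, r, s, t}  [new]
{q, r, s, t} --b--> {p, q, r, s, t}  [seen]
{q, r, s, t} --c--> {p, q, r, s, t}  [seen]
{p, q, r, s} --a--> {p, q, r, s, t}  [seen]
{p, q, r, s} --b--> {p, q, r, s, t}  [seen]
{p, q, r, s} --c--> {p, q, r, t}  [new]
{p, q, r} --a--> {p, q, s, t}  [seen]
{p, q, r} --b--> {p, q, s, t}  [seen]
{p, q, r} --c--> {p, q, r, t}  [seen]
{p, q, r, s, t} --a--> {p, q, r, s, t}  [seen]
{p, q, r, s, t} --b--> {p, q, r, s, t}  [seen]
{p, q, r, s, t} --c--> {p, q, r, s, t}  [seen]
{p, q, r, t} --a--> {p, q, s, t}  [seen]
{p, q, r, t} --b--> {p, q, s, t}  [seen]
{p, q, r, t} --c--> {p, q, r, s, t}  [seen]
Reachable DFA states: {p}, ∅, {p, q, t}, {q, s, t}, {p, q, s}, {p, q, s, t}, {q, r, s, t}, {p, q, r, s}, {p, q, r}, {p, q, r, s, t}, {p, q, r, t}.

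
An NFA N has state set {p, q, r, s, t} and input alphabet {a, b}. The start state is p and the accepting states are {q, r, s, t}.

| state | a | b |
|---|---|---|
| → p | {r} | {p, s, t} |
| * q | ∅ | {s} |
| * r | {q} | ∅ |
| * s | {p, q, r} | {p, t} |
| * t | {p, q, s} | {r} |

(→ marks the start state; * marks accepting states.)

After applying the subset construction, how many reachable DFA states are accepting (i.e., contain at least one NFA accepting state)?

9

Start state of the DFA: {p}.
{p} --a--> {r}  [new]
{p} --b--> {p, s, t}  [new]
{r} --a--> {q}  [new]
{r} --b--> ∅  [new]
{p, s, t} --a--> {p, q, r, s}  [new]
{p, s, t} --b--> {p, r, s, t}  [new]
{q} --a--> ∅  [seen]
{q} --b--> {s}  [new]
∅ --a--> ∅  [seen]
∅ --b--> ∅  [seen]
{p, q, r, s} --a--> {p, q, r}  [new]
{p, q, r, s} --b--> {p, s, t}  [seen]
{p, r, s, t} --a--> {p, q, r, s}  [seen]
{p, r, s, t} --b--> {p, r, s, t}  [seen]
{s} --a--> {p, q, r}  [seen]
{s} --b--> {p, t}  [new]
{p, q, r} --a--> {q, r}  [new]
{p, q, r} --b--> {p, s, t}  [seen]
{p, t} --a--> {p, q, r, s}  [seen]
{p, t} --b--> {p, r, s, t}  [seen]
{q, r} --a--> {q}  [seen]
{q, r} --b--> {s}  [seen]
Reachable DFA states: {p}, {r}, {p, s, t}, {q}, ∅, {p, q, r, s}, {p, r, s, t}, {s}, {p, q, r}, {p, t}, {q, r}.
Accepting DFA states (contain an NFA accepting state): {r}, {p, s, t}, {q}, {p, q, r, s}, {p, r, s, t}, {s}, {p, q, r}, {p, t}, {q, r}.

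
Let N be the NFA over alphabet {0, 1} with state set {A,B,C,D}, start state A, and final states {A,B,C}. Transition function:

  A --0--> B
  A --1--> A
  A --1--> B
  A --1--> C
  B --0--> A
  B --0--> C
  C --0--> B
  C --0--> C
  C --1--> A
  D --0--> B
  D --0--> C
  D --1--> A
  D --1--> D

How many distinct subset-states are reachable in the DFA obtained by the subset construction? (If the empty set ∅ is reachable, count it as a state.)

6

Start state of the DFA: {A}.
{A} --0--> {B}  [new]
{A} --1--> {A,B,C}  [new]
{B} --0--> {A,C}  [new]
{B} --1--> ∅  [new]
{A,B,C} --0--> {A,B,C}  [seen]
{A,B,C} --1--> {A,B,C}  [seen]
{A,C} --0--> {B,C}  [new]
{A,C} --1--> {A,B,C}  [seen]
∅ --0--> ∅  [seen]
∅ --1--> ∅  [seen]
{B,C} --0--> {A,B,C}  [seen]
{B,C} --1--> {A}  [seen]
Reachable DFA states: {A}, {B}, {A,B,C}, {A,C}, ∅, {B,C}.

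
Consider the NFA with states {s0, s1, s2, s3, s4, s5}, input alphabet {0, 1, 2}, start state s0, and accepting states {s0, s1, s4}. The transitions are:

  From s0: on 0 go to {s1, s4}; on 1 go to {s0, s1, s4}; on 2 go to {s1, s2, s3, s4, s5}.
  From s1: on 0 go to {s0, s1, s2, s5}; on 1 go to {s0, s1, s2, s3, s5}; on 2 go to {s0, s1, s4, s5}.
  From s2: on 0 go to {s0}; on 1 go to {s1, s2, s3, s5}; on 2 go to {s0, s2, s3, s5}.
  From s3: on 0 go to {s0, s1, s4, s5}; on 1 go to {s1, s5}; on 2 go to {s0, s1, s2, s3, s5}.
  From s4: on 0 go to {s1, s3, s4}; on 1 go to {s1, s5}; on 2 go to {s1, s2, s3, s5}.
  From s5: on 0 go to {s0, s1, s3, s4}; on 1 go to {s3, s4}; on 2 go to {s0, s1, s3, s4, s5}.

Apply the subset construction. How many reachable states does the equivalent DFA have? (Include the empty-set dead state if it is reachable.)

Start state of the DFA: {s0}.
{s0} --0--> {s1, s4}  [new]
{s0} --1--> {s0, s1, s4}  [new]
{s0} --2--> {s1, s2, s3, s4, s5}  [new]
{s1, s4} --0--> {s0, s1, s2, s3, s4, s5}  [new]
{s1, s4} --1--> {s0, s1, s2, s3, s5}  [new]
{s1, s4} --2--> {s0, s1, s2, s3, s4, s5}  [seen]
{s0, s1, s4} --0--> {s0, s1, s2, s3, s4, s5}  [seen]
{s0, s1, s4} --1--> {s0, s1, s2, s3, s4, s5}  [seen]
{s0, s1, s4} --2--> {s0, s1, s2, s3, s4, s5}  [seen]
{s1, s2, s3, s4, s5} --0--> {s0, s1, s2, s3, s4, s5}  [seen]
{s1, s2, s3, s4, s5} --1--> {s0, s1, s2, s3, s4, s5}  [seen]
{s1, s2, s3, s4, s5} --2--> {s0, s1, s2, s3, s4, s5}  [seen]
{s0, s1, s2, s3, s4, s5} --0--> {s0, s1, s2, s3, s4, s5}  [seen]
{s0, s1, s2, s3, s4, s5} --1--> {s0, s1, s2, s3, s4, s5}  [seen]
{s0, s1, s2, s3, s4, s5} --2--> {s0, s1, s2, s3, s4, s5}  [seen]
{s0, s1, s2, s3, s5} --0--> {s0, s1, s2, s3, s4, s5}  [seen]
{s0, s1, s2, s3, s5} --1--> {s0, s1, s2, s3, s4, s5}  [seen]
{s0, s1, s2, s3, s5} --2--> {s0, s1, s2, s3, s4, s5}  [seen]
Reachable DFA states: {s0}, {s1, s4}, {s0, s1, s4}, {s1, s2, s3, s4, s5}, {s0, s1, s2, s3, s4, s5}, {s0, s1, s2, s3, s5}.

6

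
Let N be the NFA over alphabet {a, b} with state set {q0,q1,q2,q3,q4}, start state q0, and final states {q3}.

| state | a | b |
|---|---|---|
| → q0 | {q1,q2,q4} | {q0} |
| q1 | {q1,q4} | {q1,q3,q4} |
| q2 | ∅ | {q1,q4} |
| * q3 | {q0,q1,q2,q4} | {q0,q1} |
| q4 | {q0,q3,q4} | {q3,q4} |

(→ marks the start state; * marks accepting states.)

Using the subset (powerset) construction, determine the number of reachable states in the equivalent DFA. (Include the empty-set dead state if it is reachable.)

Start state of the DFA: {q0}.
{q0} --a--> {q1,q2,q4}  [new]
{q0} --b--> {q0}  [seen]
{q1,q2,q4} --a--> {q0,q1,q3,q4}  [new]
{q1,q2,q4} --b--> {q1,q3,q4}  [new]
{q0,q1,q3,q4} --a--> {q0,q1,q2,q3,q4}  [new]
{q0,q1,q3,q4} --b--> {q0,q1,q3,q4}  [seen]
{q1,q3,q4} --a--> {q0,q1,q2,q3,q4}  [seen]
{q1,q3,q4} --b--> {q0,q1,q3,q4}  [seen]
{q0,q1,q2,q3,q4} --a--> {q0,q1,q2,q3,q4}  [seen]
{q0,q1,q2,q3,q4} --b--> {q0,q1,q3,q4}  [seen]
Reachable DFA states: {q0}, {q1,q2,q4}, {q0,q1,q3,q4}, {q1,q3,q4}, {q0,q1,q2,q3,q4}.

5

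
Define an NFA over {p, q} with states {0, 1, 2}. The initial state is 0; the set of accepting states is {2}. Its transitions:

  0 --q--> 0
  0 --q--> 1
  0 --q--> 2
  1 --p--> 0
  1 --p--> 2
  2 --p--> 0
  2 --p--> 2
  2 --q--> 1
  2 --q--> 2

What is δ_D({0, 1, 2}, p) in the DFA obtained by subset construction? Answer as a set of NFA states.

δ(0,p) = ∅; δ(1,p) = {0, 2}; δ(2,p) = {0, 2}.
Union: {0, 2}.

{0, 2}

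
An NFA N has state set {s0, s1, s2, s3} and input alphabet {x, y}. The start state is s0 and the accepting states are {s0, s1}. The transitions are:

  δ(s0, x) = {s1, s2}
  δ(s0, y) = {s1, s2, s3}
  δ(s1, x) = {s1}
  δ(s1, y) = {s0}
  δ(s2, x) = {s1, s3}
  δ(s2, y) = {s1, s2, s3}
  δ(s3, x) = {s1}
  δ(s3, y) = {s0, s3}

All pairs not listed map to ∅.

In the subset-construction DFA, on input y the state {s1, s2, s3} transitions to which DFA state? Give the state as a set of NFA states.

δ(s1,y) = {s0}; δ(s2,y) = {s1, s2, s3}; δ(s3,y) = {s0, s3}.
Union: {s0, s1, s2, s3}.

{s0, s1, s2, s3}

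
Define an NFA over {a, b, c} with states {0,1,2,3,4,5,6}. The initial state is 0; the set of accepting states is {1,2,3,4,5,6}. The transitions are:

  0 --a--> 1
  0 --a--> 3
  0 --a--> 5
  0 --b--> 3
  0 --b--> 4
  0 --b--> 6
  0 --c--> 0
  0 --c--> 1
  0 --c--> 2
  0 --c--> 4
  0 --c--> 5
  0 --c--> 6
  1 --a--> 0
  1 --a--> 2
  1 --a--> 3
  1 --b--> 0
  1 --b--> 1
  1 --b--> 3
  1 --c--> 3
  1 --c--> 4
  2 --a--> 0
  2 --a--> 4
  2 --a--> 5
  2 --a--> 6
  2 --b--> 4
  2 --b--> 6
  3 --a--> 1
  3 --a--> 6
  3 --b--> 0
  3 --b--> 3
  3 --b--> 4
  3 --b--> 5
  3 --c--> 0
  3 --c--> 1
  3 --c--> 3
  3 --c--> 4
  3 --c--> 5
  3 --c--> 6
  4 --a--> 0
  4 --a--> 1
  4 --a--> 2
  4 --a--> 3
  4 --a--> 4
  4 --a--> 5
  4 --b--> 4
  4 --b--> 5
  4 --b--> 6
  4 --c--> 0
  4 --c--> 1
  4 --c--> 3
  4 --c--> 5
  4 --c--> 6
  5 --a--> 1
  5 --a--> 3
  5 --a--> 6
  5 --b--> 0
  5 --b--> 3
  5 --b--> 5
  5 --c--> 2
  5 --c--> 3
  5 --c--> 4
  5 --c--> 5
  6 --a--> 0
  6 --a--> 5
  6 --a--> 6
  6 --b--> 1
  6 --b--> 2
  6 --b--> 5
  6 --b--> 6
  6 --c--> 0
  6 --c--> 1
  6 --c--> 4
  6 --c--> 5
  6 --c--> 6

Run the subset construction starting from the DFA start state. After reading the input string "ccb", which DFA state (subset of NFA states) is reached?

{0,1,2,3,4,5,6}

Start: {0}.
δ(0,c) = {0,1,2,4,5,6}.
Union: {0,1,2,4,5,6}.
After c: {0,1,2,4,5,6}.
δ(0,c) = {0,1,2,4,5,6}; δ(1,c) = {3,4}; δ(2,c) = ∅; δ(4,c) = {0,1,3,5,6}; δ(5,c) = {2,3,4,5}; δ(6,c) = {0,1,4,5,6}.
Union: {0,1,2,3,4,5,6}.
After c: {0,1,2,3,4,5,6}.
δ(0,b) = {3,4,6}; δ(1,b) = {0,1,3}; δ(2,b) = {4,6}; δ(3,b) = {0,3,4,5}; δ(4,b) = {4,5,6}; δ(5,b) = {0,3,5}; δ(6,b) = {1,2,5,6}.
Union: {0,1,2,3,4,5,6}.
After b: {0,1,2,3,4,5,6}.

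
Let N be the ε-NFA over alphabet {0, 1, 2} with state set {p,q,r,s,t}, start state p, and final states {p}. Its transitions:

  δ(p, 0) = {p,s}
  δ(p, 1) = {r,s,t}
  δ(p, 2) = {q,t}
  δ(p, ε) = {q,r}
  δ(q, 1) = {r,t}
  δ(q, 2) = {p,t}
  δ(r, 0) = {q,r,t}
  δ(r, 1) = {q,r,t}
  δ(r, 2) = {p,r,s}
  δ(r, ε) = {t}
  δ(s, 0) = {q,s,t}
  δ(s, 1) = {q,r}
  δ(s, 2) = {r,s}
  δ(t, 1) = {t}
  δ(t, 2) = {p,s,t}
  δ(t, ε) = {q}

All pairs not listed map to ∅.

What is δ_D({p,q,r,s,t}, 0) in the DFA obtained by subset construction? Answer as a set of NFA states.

δ(p,0) = {p,s}; δ(q,0) = ∅; δ(r,0) = {q,r,t}; δ(s,0) = {q,s,t}; δ(t,0) = ∅.
Union: {p,q,r,s,t}.

{p,q,r,s,t}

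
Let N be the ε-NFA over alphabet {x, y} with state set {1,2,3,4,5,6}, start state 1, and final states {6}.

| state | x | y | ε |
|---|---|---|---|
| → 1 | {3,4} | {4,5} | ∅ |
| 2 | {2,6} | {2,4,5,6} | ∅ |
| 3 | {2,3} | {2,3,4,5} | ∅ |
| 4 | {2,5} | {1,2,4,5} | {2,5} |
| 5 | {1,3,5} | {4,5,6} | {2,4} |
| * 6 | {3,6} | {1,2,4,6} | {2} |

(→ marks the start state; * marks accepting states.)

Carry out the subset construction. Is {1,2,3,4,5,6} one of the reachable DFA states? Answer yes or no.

yes

Start state of the DFA: {1} (ε-closure of the NFA start).
{1} --x--> {2,3,4,5}  [new]
{1} --y--> {2,4,5}  [new]
{2,3,4,5} --x--> {1,2,3,4,5,6}  [new]
{2,3,4,5} --y--> {1,2,3,4,5,6}  [seen]
{2,4,5} --x--> {1,2,3,4,5,6}  [seen]
{2,4,5} --y--> {1,2,4,5,6}  [new]
{1,2,3,4,5,6} --x--> {1,2,3,4,5,6}  [seen]
{1,2,3,4,5,6} --y--> {1,2,3,4,5,6}  [seen]
{1,2,4,5,6} --x--> {1,2,3,4,5,6}  [seen]
{1,2,4,5,6} --y--> {1,2,4,5,6}  [seen]
Reachable DFA states: {1}, {2,3,4,5}, {2,4,5}, {1,2,3,4,5,6}, {1,2,4,5,6}.
{1,2,3,4,5,6} is among them.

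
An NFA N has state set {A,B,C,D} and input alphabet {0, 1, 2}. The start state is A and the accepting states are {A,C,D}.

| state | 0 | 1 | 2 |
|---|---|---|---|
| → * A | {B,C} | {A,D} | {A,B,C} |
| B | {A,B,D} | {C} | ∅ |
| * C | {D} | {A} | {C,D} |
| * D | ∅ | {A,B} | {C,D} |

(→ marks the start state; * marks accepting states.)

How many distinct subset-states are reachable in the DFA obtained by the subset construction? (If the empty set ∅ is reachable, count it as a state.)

13

Start state of the DFA: {A}.
{A} --0--> {B,C}  [new]
{A} --1--> {A,D}  [new]
{A} --2--> {A,B,C}  [new]
{B,C} --0--> {A,B,D}  [new]
{B,C} --1--> {A,C}  [new]
{B,C} --2--> {C,D}  [new]
{A,D} --0--> {B,C}  [seen]
{A,D} --1--> {A,B,D}  [seen]
{A,D} --2--> {A,B,C,D}  [new]
{A,B,C} --0--> {A,B,C,D}  [seen]
{A,B,C} --1--> {A,C,D}  [new]
{A,B,C} --2--> {A,B,C,D}  [seen]
{A,B,D} --0--> {A,B,C,D}  [seen]
{A,B,D} --1--> {A,B,C,D}  [seen]
{A,B,D} --2--> {A,B,C,D}  [seen]
{A,C} --0--> {B,C,D}  [new]
{A,C} --1--> {A,D}  [seen]
{A,C} --2--> {A,B,C,D}  [seen]
{C,D} --0--> {D}  [new]
{C,D} --1--> {A,B}  [new]
{C,D} --2--> {C,D}  [seen]
{A,B,C,D} --0--> {A,B,C,D}  [seen]
{A,B,C,D} --1--> {A,B,C,D}  [seen]
{A,B,C,D} --2--> {A,B,C,D}  [seen]
{A,C,D} --0--> {B,C,D}  [seen]
{A,C,D} --1--> {A,B,D}  [seen]
{A,C,D} --2--> {A,B,C,D}  [seen]
{B,C,D} --0--> {A,B,D}  [seen]
{B,C,D} --1--> {A,B,C}  [seen]
{B,C,D} --2--> {C,D}  [seen]
{D} --0--> ∅  [new]
{D} --1--> {A,B}  [seen]
{D} --2--> {C,D}  [seen]
{A,B} --0--> {A,B,C,D}  [seen]
{A,B} --1--> {A,C,D}  [seen]
{A,B} --2--> {A,B,C}  [seen]
∅ --0--> ∅  [seen]
∅ --1--> ∅  [seen]
∅ --2--> ∅  [seen]
Reachable DFA states: {A}, {B,C}, {A,D}, {A,B,C}, {A,B,D}, {A,C}, {C,D}, {A,B,C,D}, {A,C,D}, {B,C,D}, {D}, {A,B}, ∅.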